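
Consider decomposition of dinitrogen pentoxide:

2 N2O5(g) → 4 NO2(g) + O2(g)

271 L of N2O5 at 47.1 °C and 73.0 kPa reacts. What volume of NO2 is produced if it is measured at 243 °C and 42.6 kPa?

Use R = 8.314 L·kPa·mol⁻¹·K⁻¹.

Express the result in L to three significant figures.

n(N2O5) = PV/RT = (73.0 × 271) / (8.314 × 320.25) = 7.430 mol
n(NO2) = (4/2) × 7.430 = 14.86 mol
V = nRT/P = 14.86 × 8.314 × 516.15 / 42.6 = 1497 L

1500 L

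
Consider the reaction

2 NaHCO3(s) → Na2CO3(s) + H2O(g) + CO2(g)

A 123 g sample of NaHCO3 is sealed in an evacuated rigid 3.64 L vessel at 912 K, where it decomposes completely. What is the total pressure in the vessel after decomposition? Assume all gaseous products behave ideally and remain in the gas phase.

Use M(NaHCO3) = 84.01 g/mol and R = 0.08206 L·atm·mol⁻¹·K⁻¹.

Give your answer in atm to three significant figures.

n(NaHCO3) = 123 / 84.01 = 1.464 mol
n(gas produced) = (2/2) × 1.464 = 1.464 mol
P = nRT/V = 1.464 × 0.08206 × 912 / 3.64 = 30.10 atm

30.1 atm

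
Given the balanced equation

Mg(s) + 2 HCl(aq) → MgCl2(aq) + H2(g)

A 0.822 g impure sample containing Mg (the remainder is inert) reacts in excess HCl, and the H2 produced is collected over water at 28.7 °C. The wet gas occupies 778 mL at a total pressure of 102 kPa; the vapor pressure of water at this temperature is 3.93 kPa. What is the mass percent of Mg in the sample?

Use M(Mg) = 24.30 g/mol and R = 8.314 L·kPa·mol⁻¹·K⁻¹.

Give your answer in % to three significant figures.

89.9 %

P(H2) = 102 − 3.93 = 98.07 kPa
n(H2) = PV/RT = (98.07 × 0.7780) / (8.314 × 301.85) = 0.03040 mol
n(Mg) = (1/1) × 0.03040 = 0.03040 mol
m(Mg) = 0.03040 × 24.30 = 0.7387 g
%Mg = 0.7387 / 0.822 × 100 = 89.87%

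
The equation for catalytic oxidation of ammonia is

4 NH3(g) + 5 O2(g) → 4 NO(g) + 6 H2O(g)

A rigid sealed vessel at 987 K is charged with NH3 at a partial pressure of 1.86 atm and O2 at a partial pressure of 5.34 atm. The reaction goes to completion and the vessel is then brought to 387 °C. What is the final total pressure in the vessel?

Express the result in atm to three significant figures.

5.13 atm

Because the vessel is rigid and T is held at 987 K, work the stoichiometry in partial pressures (P_i = n_iRT/V).
P(O2) required for 1.86 atm of NH3 = (5/4) × 1.86 = 2.325 atm; available 5.34 atm, so NH3 is limiting.
P(O2) remaining = 5.34 − (5/4) × 1.86 = 3.015 atm
P(gaseous products) = (4+6)/4 × 1.86 = 4.650 atm
P_total at 987 K = 3.015 + 4.650 = 7.665 atm
Scaling to 387 °C: P = 7.665 × 660.15/987 = 5.127 atm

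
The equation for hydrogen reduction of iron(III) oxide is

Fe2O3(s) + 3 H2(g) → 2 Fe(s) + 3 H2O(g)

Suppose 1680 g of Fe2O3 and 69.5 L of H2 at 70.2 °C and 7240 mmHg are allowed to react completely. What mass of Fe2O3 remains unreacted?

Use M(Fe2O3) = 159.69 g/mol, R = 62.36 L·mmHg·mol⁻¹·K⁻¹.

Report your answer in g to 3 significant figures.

n(Fe2O3) = 1680 / 159.69 = 10.52 mol
n(H2) = PV/RT = (7240 × 69.5) / (62.36 × 343.35) = 23.50 mol
For 10.52 mol Fe2O3, stoichiometry requires (3/1) × 10.52 = 31.56 mol H2; 23.50 mol is available, so H2 is limiting.
n(Fe2O3) consumed = (1/3) × 23.50 = 7.833 mol; remaining = 10.52 − 7.833 = 2.687 mol
m(Fe2O3) = 2.687 × 159.69 = 429.1 g

429 g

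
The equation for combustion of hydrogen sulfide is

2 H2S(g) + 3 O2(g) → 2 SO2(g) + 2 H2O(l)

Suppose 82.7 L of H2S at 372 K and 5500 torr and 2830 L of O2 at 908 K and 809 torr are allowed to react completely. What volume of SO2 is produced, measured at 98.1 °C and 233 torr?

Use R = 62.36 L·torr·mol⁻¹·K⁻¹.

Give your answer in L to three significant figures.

n(H2S) = PV/RT = (5500 × 82.7) / (62.36 × 372) = 19.61 mol
n(O2) = PV/RT = (809 × 2830) / (62.36 × 908) = 40.43 mol
For 19.61 mol H2S, stoichiometry requires (3/2) × 19.61 = 29.41 mol O2; 40.43 mol is available, so H2S is limiting.
n(SO2) = (2/2) × 19.61 = 19.61 mol
V(SO2) = nRT/P = 19.61 × 62.36 × 371.25 / 233 = 1948 L

1950 L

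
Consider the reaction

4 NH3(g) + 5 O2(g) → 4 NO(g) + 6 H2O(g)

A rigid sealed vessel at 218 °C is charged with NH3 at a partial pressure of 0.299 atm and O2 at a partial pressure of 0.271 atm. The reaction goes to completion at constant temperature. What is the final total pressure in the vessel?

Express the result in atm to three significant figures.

0.624 atm

Because the vessel is rigid and T is held at 218 °C, work the stoichiometry in partial pressures (P_i = n_iRT/V).
P(O2) required for 0.299 atm of NH3 = (5/4) × 0.299 = 0.3737 atm; available 0.271 atm, so O2 is limiting.
P(NH3) remaining = 0.299 − (4/5) × 0.271 = 0.08220 atm
P(gaseous products) = (4+6)/5 × 0.271 = 0.5420 atm
P_total at 218 °C = 0.08220 + 0.5420 = 0.6242 atm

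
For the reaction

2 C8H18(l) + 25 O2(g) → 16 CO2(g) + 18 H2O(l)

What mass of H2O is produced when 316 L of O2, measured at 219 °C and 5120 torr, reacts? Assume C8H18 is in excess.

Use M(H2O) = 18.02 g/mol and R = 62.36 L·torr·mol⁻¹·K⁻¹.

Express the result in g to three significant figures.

n(O2) = PV/RT = (5120 × 316) / (62.36 × 492.15) = 52.72 mol
n(H2O) = (18/25) × 52.72 = 37.96 mol
m(H2O) = 37.96 × 18.02 = 684.0 g

684 g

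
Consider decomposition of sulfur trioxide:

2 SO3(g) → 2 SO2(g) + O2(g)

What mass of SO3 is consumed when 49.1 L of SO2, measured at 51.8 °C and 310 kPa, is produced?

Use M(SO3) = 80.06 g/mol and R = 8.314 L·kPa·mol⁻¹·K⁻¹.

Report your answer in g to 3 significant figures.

451 g

n(SO2) = PV/RT = (310 × 49.1) / (8.314 × 324.95) = 5.634 mol
n(SO3) = (2/2) × 5.634 = 5.634 mol
m(SO3) = 5.634 × 80.06 = 451.1 g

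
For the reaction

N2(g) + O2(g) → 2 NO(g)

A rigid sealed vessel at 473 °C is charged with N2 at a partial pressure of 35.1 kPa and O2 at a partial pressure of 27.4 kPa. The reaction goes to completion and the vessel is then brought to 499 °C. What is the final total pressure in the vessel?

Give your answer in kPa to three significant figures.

64.7 kPa

With V and T fixed, P_i ∝ n_i, so the mole ratios apply directly to partial pressures at 473 °C.
P(O2) required for 35.1 kPa of N2 = (1/1) × 35.1 = 35.10 kPa; available 27.4 kPa, so O2 is limiting.
P(N2) remaining = 35.1 − (1/1) × 27.4 = 7.700 kPa
P(gaseous products) = (2)/1 × 27.4 = 54.80 kPa
P_total at 473 °C = 7.700 + 54.80 = 62.50 kPa
Scaling to 499 °C: P = 62.50 × 772.15/746.15 = 64.68 kPa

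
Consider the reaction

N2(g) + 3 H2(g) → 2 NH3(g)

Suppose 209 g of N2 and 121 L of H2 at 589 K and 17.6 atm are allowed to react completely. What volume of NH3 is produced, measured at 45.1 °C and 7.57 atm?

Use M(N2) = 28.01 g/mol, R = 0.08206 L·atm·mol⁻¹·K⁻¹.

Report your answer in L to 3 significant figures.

51.5 L

n(N2) = 209 / 28.01 = 7.462 mol
n(H2) = PV/RT = (17.6 × 121) / (0.08206 × 589) = 44.06 mol
For 7.462 mol N2, stoichiometry requires (3/1) × 7.462 = 22.39 mol H2; 44.06 mol is available, so N2 is limiting.
n(NH3) = (2/1) × 7.462 = 14.92 mol
V(NH3) = nRT/P = 14.92 × 0.08206 × 318.25 / 7.57 = 51.47 L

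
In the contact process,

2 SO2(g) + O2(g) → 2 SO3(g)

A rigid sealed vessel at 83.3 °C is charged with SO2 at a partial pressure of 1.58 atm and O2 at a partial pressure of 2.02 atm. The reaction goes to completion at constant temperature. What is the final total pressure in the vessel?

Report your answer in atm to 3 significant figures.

With V and T fixed, P_i ∝ n_i, so the mole ratios apply directly to partial pressures at 83.3 °C.
P(O2) required for 1.58 atm of SO2 = (1/2) × 1.58 = 0.7900 atm; available 2.02 atm, so SO2 is limiting.
P(O2) remaining = 2.02 − (1/2) × 1.58 = 1.230 atm
P(gaseous products) = (2)/2 × 1.58 = 1.580 atm
P_total at 83.3 °C = 1.230 + 1.580 = 2.810 atm

2.81 atm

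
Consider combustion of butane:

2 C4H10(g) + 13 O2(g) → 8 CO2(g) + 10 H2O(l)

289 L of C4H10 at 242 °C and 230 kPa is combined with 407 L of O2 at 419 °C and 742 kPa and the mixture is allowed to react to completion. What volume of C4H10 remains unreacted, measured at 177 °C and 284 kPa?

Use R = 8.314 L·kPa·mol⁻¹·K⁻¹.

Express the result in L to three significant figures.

98.1 L

n(C4H10) = PV/RT = (230 × 289) / (8.314 × 515.15) = 15.52 mol
n(O2) = PV/RT = (742 × 407) / (8.314 × 692.15) = 52.48 mol
For 15.52 mol C4H10, stoichiometry requires (13/2) × 15.52 = 100.9 mol O2; 52.48 mol is available, so O2 is limiting.
n(C4H10) consumed = (2/13) × 52.48 = 8.074 mol; remaining = 15.52 − 8.074 = 7.446 mol
V(C4H10) = nRT/P = 7.446 × 8.314 × 450.15 / 284 = 98.12 L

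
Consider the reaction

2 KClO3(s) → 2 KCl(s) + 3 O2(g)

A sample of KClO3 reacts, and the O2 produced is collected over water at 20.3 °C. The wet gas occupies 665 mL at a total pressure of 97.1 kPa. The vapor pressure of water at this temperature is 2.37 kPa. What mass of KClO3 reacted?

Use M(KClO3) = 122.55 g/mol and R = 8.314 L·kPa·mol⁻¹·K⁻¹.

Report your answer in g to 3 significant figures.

2.11 g

P(O2) = 97.1 − 2.37 = 94.73 kPa
n(O2) = PV/RT = (94.73 × 0.6650) / (8.314 × 293.45) = 0.02582 mol
n(KClO3) = (2/3) × 0.02582 = 0.01721 mol
m(KClO3) = 0.01721 × 122.55 = 2.109 g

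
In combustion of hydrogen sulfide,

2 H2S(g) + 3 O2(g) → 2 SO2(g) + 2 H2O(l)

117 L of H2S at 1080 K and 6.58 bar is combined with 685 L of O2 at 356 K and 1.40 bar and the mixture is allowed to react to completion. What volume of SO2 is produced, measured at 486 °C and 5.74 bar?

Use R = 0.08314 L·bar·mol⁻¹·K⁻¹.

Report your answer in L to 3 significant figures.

n(H2S) = PV/RT = (6.58 × 117) / (0.08314 × 1080) = 8.574 mol
n(O2) = PV/RT = (1.40 × 685) / (0.08314 × 356) = 32.40 mol
For 8.574 mol H2S, stoichiometry requires (3/2) × 8.574 = 12.86 mol O2; 32.40 mol is available, so H2S is limiting.
n(SO2) = (2/2) × 8.574 = 8.574 mol
V(SO2) = nRT/P = 8.574 × 0.08314 × 759.15 / 5.74 = 94.28 L

94.3 L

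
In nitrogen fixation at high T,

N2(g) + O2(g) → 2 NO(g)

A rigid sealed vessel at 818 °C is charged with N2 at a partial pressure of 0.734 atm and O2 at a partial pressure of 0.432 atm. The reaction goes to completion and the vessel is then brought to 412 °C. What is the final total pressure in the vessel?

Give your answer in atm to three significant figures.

0.732 atm

Because the vessel is rigid and T is held at 818 °C, work the stoichiometry in partial pressures (P_i = n_iRT/V).
P(O2) required for 0.734 atm of N2 = (1/1) × 0.734 = 0.7340 atm; available 0.432 atm, so O2 is limiting.
P(N2) remaining = 0.734 − (1/1) × 0.432 = 0.3020 atm
P(gaseous products) = (2)/1 × 0.432 = 0.8640 atm
P_total at 818 °C = 0.3020 + 0.8640 = 1.166 atm
Scaling to 412 °C: P = 1.166 × 685.15/1091.15 = 0.7321 atm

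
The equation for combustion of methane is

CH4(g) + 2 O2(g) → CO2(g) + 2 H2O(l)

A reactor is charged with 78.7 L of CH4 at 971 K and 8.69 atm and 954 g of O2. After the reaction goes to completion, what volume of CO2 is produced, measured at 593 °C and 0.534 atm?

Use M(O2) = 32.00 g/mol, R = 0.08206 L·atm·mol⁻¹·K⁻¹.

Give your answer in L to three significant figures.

n(CH4) = PV/RT = (8.69 × 78.7) / (0.08206 × 971) = 8.583 mol
n(O2) = 954 / 32.00 = 29.81 mol
For 8.583 mol CH4, stoichiometry requires (2/1) × 8.583 = 17.17 mol O2; 29.81 mol is available, so CH4 is limiting.
n(CO2) = (1/1) × 8.583 = 8.583 mol
V(CO2) = nRT/P = 8.583 × 0.08206 × 866.15 / 0.534 = 1142 L

1140 L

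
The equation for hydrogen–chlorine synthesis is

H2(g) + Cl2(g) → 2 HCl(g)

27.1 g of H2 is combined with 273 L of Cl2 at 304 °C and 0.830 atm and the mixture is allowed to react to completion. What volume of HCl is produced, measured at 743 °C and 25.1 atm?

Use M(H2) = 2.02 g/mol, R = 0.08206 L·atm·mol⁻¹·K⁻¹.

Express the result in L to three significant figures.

n(H2) = 27.1 / 2.02 = 13.42 mol
n(Cl2) = PV/RT = (0.830 × 273) / (0.08206 × 577.15) = 4.784 mol
For 13.42 mol H2, stoichiometry requires (1/1) × 13.42 = 13.42 mol Cl2; 4.784 mol is available, so Cl2 is limiting.
n(HCl) = (2/1) × 4.784 = 9.568 mol
V(HCl) = nRT/P = 9.568 × 0.08206 × 1016.15 / 25.1 = 31.79 L

31.8 L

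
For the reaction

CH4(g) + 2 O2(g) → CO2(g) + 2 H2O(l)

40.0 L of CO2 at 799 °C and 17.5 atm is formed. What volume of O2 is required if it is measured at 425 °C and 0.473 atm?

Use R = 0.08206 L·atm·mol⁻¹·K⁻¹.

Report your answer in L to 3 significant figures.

1930 L

n(CO2) = PV/RT = (17.5 × 40.0) / (0.08206 × 1072.15) = 7.956 mol
n(O2) = (2/1) × 7.956 = 15.91 mol
V = nRT/P = 15.91 × 0.08206 × 698.15 / 0.473 = 1927 L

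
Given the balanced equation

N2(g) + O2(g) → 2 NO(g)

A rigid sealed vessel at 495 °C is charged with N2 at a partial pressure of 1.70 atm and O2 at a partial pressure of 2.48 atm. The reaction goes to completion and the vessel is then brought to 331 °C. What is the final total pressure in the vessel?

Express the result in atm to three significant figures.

With V and T fixed, P_i ∝ n_i, so the mole ratios apply directly to partial pressures at 495 °C.
P(O2) required for 1.70 atm of N2 = (1/1) × 1.70 = 1.700 atm; available 2.48 atm, so N2 is limiting.
P(O2) remaining = 2.48 − (1/1) × 1.70 = 0.7800 atm
P(gaseous products) = (2)/1 × 1.70 = 3.400 atm
P_total at 495 °C = 0.7800 + 3.400 = 4.180 atm
Scaling to 331 °C: P = 4.180 × 604.15/768.15 = 3.288 atm

3.29 atm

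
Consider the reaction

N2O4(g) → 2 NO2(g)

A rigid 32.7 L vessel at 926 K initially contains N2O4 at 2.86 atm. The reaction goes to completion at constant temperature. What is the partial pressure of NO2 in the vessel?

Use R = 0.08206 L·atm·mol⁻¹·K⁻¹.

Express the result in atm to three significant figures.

n(N2O4)₀ = PV/RT = (2.86 × 32.7) / (0.08206 × 926) = 1.231 mol
n(NO2) = (2/1) × 1.231 = 2.462 mol
P(NO2) = nRT/V = 2.462 × 0.08206 × 926 / 32.7 = 5.721 atm

5.72 atm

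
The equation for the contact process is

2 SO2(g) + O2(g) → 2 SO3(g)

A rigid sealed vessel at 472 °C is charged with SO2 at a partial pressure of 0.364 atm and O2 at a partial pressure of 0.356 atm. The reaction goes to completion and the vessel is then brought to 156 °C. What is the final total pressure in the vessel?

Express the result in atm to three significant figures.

0.310 atm

With V and T fixed, P_i ∝ n_i, so the mole ratios apply directly to partial pressures at 472 °C.
P(O2) required for 0.364 atm of SO2 = (1/2) × 0.364 = 0.1820 atm; available 0.356 atm, so SO2 is limiting.
P(O2) remaining = 0.356 − (1/2) × 0.364 = 0.1740 atm
P(gaseous products) = (2)/2 × 0.364 = 0.3640 atm
P_total at 472 °C = 0.1740 + 0.3640 = 0.5380 atm
Scaling to 156 °C: P = 0.5380 × 429.15/745.15 = 0.3098 atm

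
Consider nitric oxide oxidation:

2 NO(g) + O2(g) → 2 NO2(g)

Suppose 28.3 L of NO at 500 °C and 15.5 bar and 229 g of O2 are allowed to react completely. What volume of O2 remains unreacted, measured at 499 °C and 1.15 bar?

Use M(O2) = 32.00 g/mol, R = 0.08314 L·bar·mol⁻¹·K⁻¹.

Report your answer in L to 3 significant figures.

209 L

n(NO) = PV/RT = (15.5 × 28.3) / (0.08314 × 773.15) = 6.824 mol
n(O2) = 229 / 32.00 = 7.156 mol
For 6.824 mol NO, stoichiometry requires (1/2) × 6.824 = 3.412 mol O2; 7.156 mol is available, so NO is limiting.
n(O2) consumed = (1/2) × 6.824 = 3.412 mol; remaining = 7.156 − 3.412 = 3.744 mol
V(O2) = nRT/P = 3.744 × 0.08314 × 772.15 / 1.15 = 209.0 L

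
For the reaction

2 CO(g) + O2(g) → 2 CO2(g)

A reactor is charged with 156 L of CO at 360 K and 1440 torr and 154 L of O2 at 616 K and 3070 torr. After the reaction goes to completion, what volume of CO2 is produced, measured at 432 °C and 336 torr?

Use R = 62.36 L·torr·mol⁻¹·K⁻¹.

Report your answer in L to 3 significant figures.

n(CO) = PV/RT = (1440 × 156) / (62.36 × 360) = 10.01 mol
n(O2) = PV/RT = (3070 × 154) / (62.36 × 616) = 12.31 mol
For 10.01 mol CO, stoichiometry requires (1/2) × 10.01 = 5.005 mol O2; 12.31 mol is available, so CO is limiting.
n(CO2) = (2/2) × 10.01 = 10.01 mol
V(CO2) = nRT/P = 10.01 × 62.36 × 705.15 / 336 = 1310 L

1310 L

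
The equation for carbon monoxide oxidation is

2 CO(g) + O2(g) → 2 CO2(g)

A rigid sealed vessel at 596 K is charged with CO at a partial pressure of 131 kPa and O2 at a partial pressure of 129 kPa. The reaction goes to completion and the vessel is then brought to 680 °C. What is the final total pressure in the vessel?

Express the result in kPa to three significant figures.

At constant V, partial pressures at 596 K are proportional to moles, so apply stoichiometry directly to pressures.
P(O2) required for 131 kPa of CO = (1/2) × 131 = 65.50 kPa; available 129 kPa, so CO is limiting.
P(O2) remaining = 129 − (1/2) × 131 = 63.50 kPa
P(gaseous products) = (2)/2 × 131 = 131.0 kPa
P_total at 596 K = 63.50 + 131.0 = 194.5 kPa
Scaling to 680 °C: P = 194.5 × 953.15/596 = 311.1 kPa

311 kPa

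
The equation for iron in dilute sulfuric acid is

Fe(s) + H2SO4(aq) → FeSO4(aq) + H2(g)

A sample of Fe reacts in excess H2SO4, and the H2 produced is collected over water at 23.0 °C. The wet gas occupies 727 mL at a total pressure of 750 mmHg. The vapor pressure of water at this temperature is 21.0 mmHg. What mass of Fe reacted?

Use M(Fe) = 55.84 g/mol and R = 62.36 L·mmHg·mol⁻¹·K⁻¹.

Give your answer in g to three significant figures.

1.60 g

P(H2) = 750 − 21.0 = 729.0 mmHg
n(H2) = PV/RT = (729.0 × 0.7270) / (62.36 × 296.15) = 0.02870 mol
n(Fe) = (1/1) × 0.02870 = 0.02870 mol
m(Fe) = 0.02870 × 55.84 = 1.603 g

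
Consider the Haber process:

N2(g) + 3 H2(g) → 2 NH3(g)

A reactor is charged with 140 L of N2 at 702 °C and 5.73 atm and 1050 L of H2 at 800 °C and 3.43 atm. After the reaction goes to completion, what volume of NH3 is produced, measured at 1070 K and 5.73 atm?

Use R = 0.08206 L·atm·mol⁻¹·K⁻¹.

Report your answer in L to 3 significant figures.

n(N2) = PV/RT = (5.73 × 140) / (0.08206 × 975.15) = 10.02 mol
n(H2) = PV/RT = (3.43 × 1050) / (0.08206 × 1073.15) = 40.90 mol
For 10.02 mol N2, stoichiometry requires (3/1) × 10.02 = 30.06 mol H2; 40.90 mol is available, so N2 is limiting.
n(NH3) = (2/1) × 10.02 = 20.04 mol
V(NH3) = nRT/P = 20.04 × 0.08206 × 1070 / 5.73 = 307.1 L

307 L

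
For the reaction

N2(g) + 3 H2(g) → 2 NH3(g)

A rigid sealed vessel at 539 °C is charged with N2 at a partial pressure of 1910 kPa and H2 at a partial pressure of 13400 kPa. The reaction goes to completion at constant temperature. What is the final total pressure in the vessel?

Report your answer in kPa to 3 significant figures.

With V and T fixed, P_i ∝ n_i, so the mole ratios apply directly to partial pressures at 539 °C.
P(H2) required for 1910 kPa of N2 = (3/1) × 1910 = 5730 kPa; available 13400 kPa, so N2 is limiting.
P(H2) remaining = 13400 − (3/1) × 1910 = 7670 kPa
P(gaseous products) = (2)/1 × 1910 = 3820 kPa
P_total at 539 °C = 7670 + 3820 = 11490 kPa

11500 kPa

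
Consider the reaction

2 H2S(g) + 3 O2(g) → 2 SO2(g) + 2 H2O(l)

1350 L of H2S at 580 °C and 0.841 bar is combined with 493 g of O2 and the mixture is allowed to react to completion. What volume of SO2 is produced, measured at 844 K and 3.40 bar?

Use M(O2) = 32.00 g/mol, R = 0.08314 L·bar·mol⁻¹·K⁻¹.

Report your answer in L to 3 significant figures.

212 L

n(H2S) = PV/RT = (0.841 × 1350) / (0.08314 × 853.15) = 16.01 mol
n(O2) = 493 / 32.00 = 15.41 mol
For 16.01 mol H2S, stoichiometry requires (3/2) × 16.01 = 24.02 mol O2; 15.41 mol is available, so O2 is limiting.
n(SO2) = (2/3) × 15.41 = 10.27 mol
V(SO2) = nRT/P = 10.27 × 0.08314 × 844 / 3.40 = 212.0 L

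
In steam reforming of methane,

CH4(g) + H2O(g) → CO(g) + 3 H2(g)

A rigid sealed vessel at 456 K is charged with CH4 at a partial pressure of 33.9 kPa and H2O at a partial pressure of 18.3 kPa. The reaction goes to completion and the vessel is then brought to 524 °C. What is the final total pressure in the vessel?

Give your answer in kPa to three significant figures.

155 kPa

Because the vessel is rigid and T is held at 456 K, work the stoichiometry in partial pressures (P_i = n_iRT/V).
P(H2O) required for 33.9 kPa of CH4 = (1/1) × 33.9 = 33.90 kPa; available 18.3 kPa, so H2O is limiting.
P(CH4) remaining = 33.9 − (1/1) × 18.3 = 15.60 kPa
P(gaseous products) = (1+3)/1 × 18.3 = 73.20 kPa
P_total at 456 K = 15.60 + 73.20 = 88.80 kPa
Scaling to 524 °C: P = 88.80 × 797.15/456 = 155.2 kPa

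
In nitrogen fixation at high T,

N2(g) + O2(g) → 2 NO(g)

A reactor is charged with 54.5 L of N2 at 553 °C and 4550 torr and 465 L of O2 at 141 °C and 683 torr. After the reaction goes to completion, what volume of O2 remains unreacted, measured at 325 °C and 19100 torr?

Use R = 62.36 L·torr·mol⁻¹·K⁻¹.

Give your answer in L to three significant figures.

14.6 L

n(N2) = PV/RT = (4550 × 54.5) / (62.36 × 826.15) = 4.813 mol
n(O2) = PV/RT = (683 × 465) / (62.36 × 414.15) = 12.30 mol
For 4.813 mol N2, stoichiometry requires (1/1) × 4.813 = 4.813 mol O2; 12.30 mol is available, so N2 is limiting.
n(O2) consumed = (1/1) × 4.813 = 4.813 mol; remaining = 12.30 − 4.813 = 7.487 mol
V(O2) = nRT/P = 7.487 × 62.36 × 598.15 / 19100 = 14.62 L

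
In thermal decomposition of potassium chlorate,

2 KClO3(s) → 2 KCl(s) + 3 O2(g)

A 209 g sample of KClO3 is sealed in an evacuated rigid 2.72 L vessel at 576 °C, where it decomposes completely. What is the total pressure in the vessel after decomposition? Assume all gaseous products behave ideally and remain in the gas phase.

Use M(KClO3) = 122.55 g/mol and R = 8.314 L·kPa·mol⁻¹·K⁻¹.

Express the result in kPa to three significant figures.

n(KClO3) = 209 / 122.55 = 1.705 mol
n(gas produced) = (3/2) × 1.705 = 2.558 mol
P = nRT/V = 2.558 × 8.314 × 849.15 / 2.72 = 6639 kPa

6640 kPa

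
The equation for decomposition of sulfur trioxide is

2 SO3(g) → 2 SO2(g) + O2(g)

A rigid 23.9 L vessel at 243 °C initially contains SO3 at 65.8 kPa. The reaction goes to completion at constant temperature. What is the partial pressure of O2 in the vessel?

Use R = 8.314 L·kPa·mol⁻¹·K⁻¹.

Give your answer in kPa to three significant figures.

n(SO3)₀ = PV/RT = (65.8 × 23.9) / (8.314 × 516.15) = 0.3665 mol
n(O2) = (1/2) × 0.3665 = 0.1832 mol
P(O2) = nRT/V = 0.1832 × 8.314 × 516.15 / 23.9 = 32.89 kPa

32.9 kPa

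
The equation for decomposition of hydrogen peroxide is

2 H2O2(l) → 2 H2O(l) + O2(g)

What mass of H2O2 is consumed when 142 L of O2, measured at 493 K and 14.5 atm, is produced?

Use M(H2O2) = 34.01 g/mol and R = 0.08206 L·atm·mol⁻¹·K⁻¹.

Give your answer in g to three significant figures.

3460 g

n(O2) = PV/RT = (14.5 × 142) / (0.08206 × 493) = 50.90 mol
n(H2O2) = (2/1) × 50.90 = 101.8 mol
m(H2O2) = 101.8 × 34.01 = 3462 g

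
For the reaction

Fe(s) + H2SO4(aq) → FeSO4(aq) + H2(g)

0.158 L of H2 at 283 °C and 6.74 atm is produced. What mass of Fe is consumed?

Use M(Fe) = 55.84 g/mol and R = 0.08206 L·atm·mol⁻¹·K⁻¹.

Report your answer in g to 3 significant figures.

1.30 g

n(H2) = PV/RT = (6.74 × 0.158) / (0.08206 × 556.15) = 0.02333 mol
n(Fe) = (1/1) × 0.02333 = 0.02333 mol
m(Fe) = 0.02333 × 55.84 = 1.303 g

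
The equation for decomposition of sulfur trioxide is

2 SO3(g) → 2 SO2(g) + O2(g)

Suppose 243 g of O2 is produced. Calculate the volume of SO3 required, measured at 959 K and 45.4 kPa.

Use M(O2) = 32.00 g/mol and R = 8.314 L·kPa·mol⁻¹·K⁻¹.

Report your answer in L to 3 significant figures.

2670 L

n(O2) = 243.0 / 32.00 = 7.594 mol
n(SO3) = (2/1) × 7.594 = 15.19 mol
V = nRT/P = 15.19 × 8.314 × 959 / 45.4 = 2668 L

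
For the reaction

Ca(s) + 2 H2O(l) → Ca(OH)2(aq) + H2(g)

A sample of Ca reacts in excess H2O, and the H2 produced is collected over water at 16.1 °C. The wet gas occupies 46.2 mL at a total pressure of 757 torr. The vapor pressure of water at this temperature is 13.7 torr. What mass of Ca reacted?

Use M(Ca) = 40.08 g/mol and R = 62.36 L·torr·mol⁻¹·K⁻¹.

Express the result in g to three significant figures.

0.0763 g

P(H2) = 757 − 13.7 = 743.3 torr
n(H2) = PV/RT = (743.3 × 0.04620) / (62.36 × 289.25) = 0.001904 mol
n(Ca) = (1/1) × 0.001904 = 0.001904 mol
m(Ca) = 0.001904 × 40.08 = 0.07631 g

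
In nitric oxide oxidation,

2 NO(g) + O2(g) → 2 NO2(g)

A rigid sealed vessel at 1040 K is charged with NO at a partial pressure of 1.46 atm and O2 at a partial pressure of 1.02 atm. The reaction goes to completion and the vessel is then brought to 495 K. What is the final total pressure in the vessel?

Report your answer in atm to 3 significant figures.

With V and T fixed, P_i ∝ n_i, so the mole ratios apply directly to partial pressures at 1040 K.
P(O2) required for 1.46 atm of NO = (1/2) × 1.46 = 0.7300 atm; available 1.02 atm, so NO is limiting.
P(O2) remaining = 1.02 − (1/2) × 1.46 = 0.2900 atm
P(gaseous products) = (2)/2 × 1.46 = 1.460 atm
P_total at 1040 K = 0.2900 + 1.460 = 1.750 atm
Scaling to 495 K: P = 1.750 × 495/1040 = 0.8329 atm

0.833 atm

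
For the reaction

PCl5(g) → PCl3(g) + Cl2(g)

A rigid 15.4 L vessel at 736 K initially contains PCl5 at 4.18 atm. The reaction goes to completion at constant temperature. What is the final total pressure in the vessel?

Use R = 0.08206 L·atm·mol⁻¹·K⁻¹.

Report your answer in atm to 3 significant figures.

Since T and V are fixed, P_final/P_initial = n_final/n_initial = 2/1.
P_final = (2/1) × 4.18 = 8.360 atm

8.36 atm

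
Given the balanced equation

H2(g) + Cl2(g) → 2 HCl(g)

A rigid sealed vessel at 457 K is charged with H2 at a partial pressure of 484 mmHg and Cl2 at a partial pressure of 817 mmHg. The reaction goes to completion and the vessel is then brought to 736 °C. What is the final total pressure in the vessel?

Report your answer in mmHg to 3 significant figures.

2870 mmHg

Because the vessel is rigid and T is held at 457 K, work the stoichiometry in partial pressures (P_i = n_iRT/V).
P(Cl2) required for 484 mmHg of H2 = (1/1) × 484 = 484.0 mmHg; available 817 mmHg, so H2 is limiting.
P(Cl2) remaining = 817 − (1/1) × 484 = 333.0 mmHg
P(gaseous products) = (2)/1 × 484 = 968.0 mmHg
P_total at 457 K = 333.0 + 968.0 = 1301 mmHg
Scaling to 736 °C: P = 1301 × 1009.15/457 = 2873 mmHg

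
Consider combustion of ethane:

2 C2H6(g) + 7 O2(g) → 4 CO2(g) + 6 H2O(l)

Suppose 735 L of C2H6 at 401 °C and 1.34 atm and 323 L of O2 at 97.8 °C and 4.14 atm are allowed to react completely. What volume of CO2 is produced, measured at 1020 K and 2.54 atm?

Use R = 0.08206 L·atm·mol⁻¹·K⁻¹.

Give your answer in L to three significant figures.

n(C2H6) = PV/RT = (1.34 × 735) / (0.08206 × 674.15) = 17.80 mol
n(O2) = PV/RT = (4.14 × 323) / (0.08206 × 370.95) = 43.93 mol
For 17.80 mol C2H6, stoichiometry requires (7/2) × 17.80 = 62.30 mol O2; 43.93 mol is available, so O2 is limiting.
n(CO2) = (4/7) × 43.93 = 25.10 mol
V(CO2) = nRT/P = 25.10 × 0.08206 × 1020 / 2.54 = 827.1 L

827 L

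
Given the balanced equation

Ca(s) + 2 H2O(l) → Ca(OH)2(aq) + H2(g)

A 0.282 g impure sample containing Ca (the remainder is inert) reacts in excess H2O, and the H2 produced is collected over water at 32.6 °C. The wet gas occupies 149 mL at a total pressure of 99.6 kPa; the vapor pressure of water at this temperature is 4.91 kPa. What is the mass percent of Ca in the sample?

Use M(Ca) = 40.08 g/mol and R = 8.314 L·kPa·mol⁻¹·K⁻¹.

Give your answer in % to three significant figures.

78.9 %

P(H2) = 99.6 − 4.91 = 94.69 kPa
n(H2) = PV/RT = (94.69 × 0.1490) / (8.314 × 305.75) = 0.005550 mol
n(Ca) = (1/1) × 0.005550 = 0.005550 mol
m(Ca) = 0.005550 × 40.08 = 0.2224 g
%Ca = 0.2224 / 0.282 × 100 = 78.87%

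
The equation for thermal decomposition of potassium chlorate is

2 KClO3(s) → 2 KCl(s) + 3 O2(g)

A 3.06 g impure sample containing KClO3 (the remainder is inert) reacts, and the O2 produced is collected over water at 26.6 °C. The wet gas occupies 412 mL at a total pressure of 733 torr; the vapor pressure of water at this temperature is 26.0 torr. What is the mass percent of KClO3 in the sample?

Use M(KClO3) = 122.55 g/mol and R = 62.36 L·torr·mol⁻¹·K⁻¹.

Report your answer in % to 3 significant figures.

41.6 %

P(O2) = 733 − 26.0 = 707.0 torr
n(O2) = PV/RT = (707.0 × 0.4120) / (62.36 × 299.75) = 0.01558 mol
n(KClO3) = (2/3) × 0.01558 = 0.01039 mol
m(KClO3) = 0.01039 × 122.55 = 1.273 g
%KClO3 = 1.273 / 3.06 × 100 = 41.60%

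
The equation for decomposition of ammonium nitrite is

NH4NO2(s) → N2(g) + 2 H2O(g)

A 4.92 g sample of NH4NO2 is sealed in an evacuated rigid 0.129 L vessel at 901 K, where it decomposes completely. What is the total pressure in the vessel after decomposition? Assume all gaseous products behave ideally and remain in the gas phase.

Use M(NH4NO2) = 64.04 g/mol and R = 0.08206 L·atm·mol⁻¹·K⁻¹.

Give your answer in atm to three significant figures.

132 atm

n(NH4NO2) = 4.92 / 64.04 = 0.07683 mol
n(gas produced) = (3/1) × 0.07683 = 0.2305 mol
P = nRT/V = 0.2305 × 0.08206 × 901 / 0.129 = 132.1 atm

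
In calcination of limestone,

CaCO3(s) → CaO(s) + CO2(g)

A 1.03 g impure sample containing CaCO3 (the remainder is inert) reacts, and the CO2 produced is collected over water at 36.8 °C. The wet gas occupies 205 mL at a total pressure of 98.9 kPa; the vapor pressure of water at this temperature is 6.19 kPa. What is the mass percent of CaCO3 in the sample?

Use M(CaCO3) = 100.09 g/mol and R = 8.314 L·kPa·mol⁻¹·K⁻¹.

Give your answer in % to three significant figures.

71.7 %

P(CO2) = 98.9 − 6.19 = 92.71 kPa
n(CO2) = PV/RT = (92.71 × 0.2050) / (8.314 × 309.95) = 0.007375 mol
n(CaCO3) = (1/1) × 0.007375 = 0.007375 mol
m(CaCO3) = 0.007375 × 100.09 = 0.7382 g
%CaCO3 = 0.7382 / 1.03 × 100 = 71.67%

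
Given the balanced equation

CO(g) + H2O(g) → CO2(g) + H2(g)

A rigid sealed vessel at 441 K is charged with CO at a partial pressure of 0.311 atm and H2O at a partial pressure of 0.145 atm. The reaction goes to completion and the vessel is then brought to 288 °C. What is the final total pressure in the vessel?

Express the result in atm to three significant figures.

At constant V, partial pressures at 441 K are proportional to moles, so apply stoichiometry directly to pressures.
P(H2O) required for 0.311 atm of CO = (1/1) × 0.311 = 0.3110 atm; available 0.145 atm, so H2O is limiting.
P(CO) remaining = 0.311 − (1/1) × 0.145 = 0.1660 atm
P(gaseous products) = (1+1)/1 × 0.145 = 0.2900 atm
P_total at 441 K = 0.1660 + 0.2900 = 0.4560 atm
Scaling to 288 °C: P = 0.4560 × 561.15/441 = 0.5802 atm

0.580 atm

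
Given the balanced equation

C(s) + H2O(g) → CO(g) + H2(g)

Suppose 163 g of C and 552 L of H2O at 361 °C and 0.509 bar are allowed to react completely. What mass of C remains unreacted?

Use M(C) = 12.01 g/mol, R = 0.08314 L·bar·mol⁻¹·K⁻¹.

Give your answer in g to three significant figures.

n(C) = 163 / 12.01 = 13.57 mol
n(H2O) = PV/RT = (0.509 × 552) / (0.08314 × 634.15) = 5.329 mol
For 13.57 mol C, stoichiometry requires (1/1) × 13.57 = 13.57 mol H2O; 5.329 mol is available, so H2O is limiting.
n(C) consumed = (1/1) × 5.329 = 5.329 mol; remaining = 13.57 − 5.329 = 8.241 mol
m(C) = 8.241 × 12.01 = 98.97 g

99.0 g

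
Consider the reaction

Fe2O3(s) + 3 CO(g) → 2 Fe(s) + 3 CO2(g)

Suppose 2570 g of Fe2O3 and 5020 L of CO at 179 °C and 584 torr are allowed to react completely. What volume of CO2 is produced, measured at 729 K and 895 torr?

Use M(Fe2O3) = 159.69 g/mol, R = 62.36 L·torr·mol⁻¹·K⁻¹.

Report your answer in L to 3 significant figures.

2450 L

n(Fe2O3) = 2570 / 159.69 = 16.09 mol
n(CO) = PV/RT = (584 × 5020) / (62.36 × 452.15) = 104.0 mol
For 16.09 mol Fe2O3, stoichiometry requires (3/1) × 16.09 = 48.27 mol CO; 104.0 mol is available, so Fe2O3 is limiting.
n(CO2) = (3/1) × 16.09 = 48.27 mol
V(CO2) = nRT/P = 48.27 × 62.36 × 729 / 895 = 2452 L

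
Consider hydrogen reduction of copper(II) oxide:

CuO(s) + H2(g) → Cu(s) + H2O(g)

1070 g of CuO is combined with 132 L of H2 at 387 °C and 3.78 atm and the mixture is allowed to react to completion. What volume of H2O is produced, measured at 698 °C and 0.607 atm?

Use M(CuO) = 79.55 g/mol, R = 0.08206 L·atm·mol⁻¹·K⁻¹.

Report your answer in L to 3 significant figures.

n(CuO) = 1070 / 79.55 = 13.45 mol
n(H2) = PV/RT = (3.78 × 132) / (0.08206 × 660.15) = 9.211 mol
For 13.45 mol CuO, stoichiometry requires (1/1) × 13.45 = 13.45 mol H2; 9.211 mol is available, so H2 is limiting.
n(H2O) = (1/1) × 9.211 = 9.211 mol
V(H2O) = nRT/P = 9.211 × 0.08206 × 971.15 / 0.607 = 1209 L

1210 L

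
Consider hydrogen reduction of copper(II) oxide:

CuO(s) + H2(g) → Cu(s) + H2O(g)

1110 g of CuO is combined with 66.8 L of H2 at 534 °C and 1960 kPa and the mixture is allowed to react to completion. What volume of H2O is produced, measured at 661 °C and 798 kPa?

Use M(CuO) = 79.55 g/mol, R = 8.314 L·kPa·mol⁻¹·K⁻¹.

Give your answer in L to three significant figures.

136 L

n(CuO) = 1110 / 79.55 = 13.95 mol
n(H2) = PV/RT = (1960 × 66.8) / (8.314 × 807.15) = 19.51 mol
For 13.95 mol CuO, stoichiometry requires (1/1) × 13.95 = 13.95 mol H2; 19.51 mol is available, so CuO is limiting.
n(H2O) = (1/1) × 13.95 = 13.95 mol
V(H2O) = nRT/P = 13.95 × 8.314 × 934.15 / 798 = 135.8 L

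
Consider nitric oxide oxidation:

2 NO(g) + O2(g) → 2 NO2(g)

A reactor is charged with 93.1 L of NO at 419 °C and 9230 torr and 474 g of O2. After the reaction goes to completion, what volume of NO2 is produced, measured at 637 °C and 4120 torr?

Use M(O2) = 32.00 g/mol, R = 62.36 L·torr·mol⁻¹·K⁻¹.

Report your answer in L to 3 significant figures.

274 L

n(NO) = PV/RT = (9230 × 93.1) / (62.36 × 692.15) = 19.91 mol
n(O2) = 474 / 32.00 = 14.81 mol
For 19.91 mol NO, stoichiometry requires (1/2) × 19.91 = 9.955 mol O2; 14.81 mol is available, so NO is limiting.
n(NO2) = (2/2) × 19.91 = 19.91 mol
V(NO2) = nRT/P = 19.91 × 62.36 × 910.15 / 4120 = 274.3 L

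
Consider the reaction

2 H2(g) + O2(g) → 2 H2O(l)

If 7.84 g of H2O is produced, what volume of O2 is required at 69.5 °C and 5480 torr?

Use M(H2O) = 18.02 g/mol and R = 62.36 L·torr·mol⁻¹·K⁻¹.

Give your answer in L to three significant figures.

0.848 L

n(H2O) = 7.840 / 18.02 = 0.4351 mol
n(O2) = (1/2) × 0.4351 = 0.2175 mol
V = nRT/P = 0.2175 × 62.36 × 342.65 / 5480 = 0.8481 L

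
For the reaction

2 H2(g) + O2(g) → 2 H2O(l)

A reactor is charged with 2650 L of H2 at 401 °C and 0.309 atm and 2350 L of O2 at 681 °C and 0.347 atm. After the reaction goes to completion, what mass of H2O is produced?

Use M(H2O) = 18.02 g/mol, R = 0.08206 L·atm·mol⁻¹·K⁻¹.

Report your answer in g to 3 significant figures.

267 g

n(H2) = PV/RT = (0.309 × 2650) / (0.08206 × 674.15) = 14.80 mol
n(O2) = PV/RT = (0.347 × 2350) / (0.08206 × 954.15) = 10.41 mol
For 14.80 mol H2, stoichiometry requires (1/2) × 14.80 = 7.400 mol O2; 10.41 mol is available, so H2 is limiting.
n(H2O) = (2/2) × 14.80 = 14.80 mol
m(H2O) = 14.80 × 18.02 = 266.7 g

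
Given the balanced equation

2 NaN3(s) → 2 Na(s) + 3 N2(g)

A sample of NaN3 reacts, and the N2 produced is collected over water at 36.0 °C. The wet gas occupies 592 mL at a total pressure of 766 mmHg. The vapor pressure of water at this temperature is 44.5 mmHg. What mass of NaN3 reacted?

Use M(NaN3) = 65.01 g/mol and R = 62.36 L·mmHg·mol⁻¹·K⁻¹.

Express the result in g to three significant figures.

P(N2) = 766 − 44.5 = 721.5 mmHg
n(N2) = PV/RT = (721.5 × 0.5920) / (62.36 × 309.15) = 0.02216 mol
n(NaN3) = (2/3) × 0.02216 = 0.01477 mol
m(NaN3) = 0.01477 × 65.01 = 0.9602 g

0.960 g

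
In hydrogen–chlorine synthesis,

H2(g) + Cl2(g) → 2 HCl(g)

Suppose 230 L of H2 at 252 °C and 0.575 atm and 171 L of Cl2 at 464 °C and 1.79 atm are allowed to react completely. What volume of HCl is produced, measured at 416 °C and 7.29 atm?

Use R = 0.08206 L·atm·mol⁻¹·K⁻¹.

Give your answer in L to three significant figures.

n(H2) = PV/RT = (0.575 × 230) / (0.08206 × 525.15) = 3.069 mol
n(Cl2) = PV/RT = (1.79 × 171) / (0.08206 × 737.15) = 5.060 mol
For 3.069 mol H2, stoichiometry requires (1/1) × 3.069 = 3.069 mol Cl2; 5.060 mol is available, so H2 is limiting.
n(HCl) = (2/1) × 3.069 = 6.138 mol
V(HCl) = nRT/P = 6.138 × 0.08206 × 689.15 / 7.29 = 47.62 L

47.6 L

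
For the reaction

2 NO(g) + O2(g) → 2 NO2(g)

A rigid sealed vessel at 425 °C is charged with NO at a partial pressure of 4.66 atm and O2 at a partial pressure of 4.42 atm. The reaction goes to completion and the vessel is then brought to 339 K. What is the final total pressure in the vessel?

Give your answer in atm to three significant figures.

3.28 atm

At constant V, partial pressures at 425 °C are proportional to moles, so apply stoichiometry directly to pressures.
P(O2) required for 4.66 atm of NO = (1/2) × 4.66 = 2.330 atm; available 4.42 atm, so NO is limiting.
P(O2) remaining = 4.42 − (1/2) × 4.66 = 2.090 atm
P(gaseous products) = (2)/2 × 4.66 = 4.660 atm
P_total at 425 °C = 2.090 + 4.660 = 6.750 atm
Scaling to 339 K: P = 6.750 × 339/698.15 = 3.278 atm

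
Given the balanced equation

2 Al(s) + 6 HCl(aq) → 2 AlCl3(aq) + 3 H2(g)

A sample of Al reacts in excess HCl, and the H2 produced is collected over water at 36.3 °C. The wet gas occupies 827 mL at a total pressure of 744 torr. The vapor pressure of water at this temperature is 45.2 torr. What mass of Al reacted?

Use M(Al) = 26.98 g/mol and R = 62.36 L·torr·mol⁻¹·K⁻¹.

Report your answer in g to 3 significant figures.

0.539 g

P(H2) = 744 − 45.2 = 698.8 torr
n(H2) = PV/RT = (698.8 × 0.8270) / (62.36 × 309.45) = 0.02995 mol
n(Al) = (2/3) × 0.02995 = 0.01997 mol
m(Al) = 0.01997 × 26.98 = 0.5388 g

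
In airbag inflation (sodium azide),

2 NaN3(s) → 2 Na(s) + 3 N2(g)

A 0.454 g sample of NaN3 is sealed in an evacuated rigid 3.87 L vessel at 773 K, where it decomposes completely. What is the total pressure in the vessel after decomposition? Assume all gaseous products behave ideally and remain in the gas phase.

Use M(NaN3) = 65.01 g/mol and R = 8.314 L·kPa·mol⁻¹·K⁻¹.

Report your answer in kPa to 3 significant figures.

17.4 kPa

n(NaN3) = 0.454 / 65.01 = 0.006984 mol
n(gas produced) = (3/2) × 0.006984 = 0.01048 mol
P = nRT/V = 0.01048 × 8.314 × 773 / 3.87 = 17.40 kPa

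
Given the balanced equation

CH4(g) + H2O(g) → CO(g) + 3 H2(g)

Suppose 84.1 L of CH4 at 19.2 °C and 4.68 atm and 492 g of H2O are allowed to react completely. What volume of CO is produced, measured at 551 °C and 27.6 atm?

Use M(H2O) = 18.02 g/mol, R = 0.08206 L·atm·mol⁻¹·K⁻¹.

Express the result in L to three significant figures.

n(CH4) = PV/RT = (4.68 × 84.1) / (0.08206 × 292.35) = 16.41 mol
n(H2O) = 492 / 18.02 = 27.30 mol
For 16.41 mol CH4, stoichiometry requires (1/1) × 16.41 = 16.41 mol H2O; 27.30 mol is available, so CH4 is limiting.
n(CO) = (1/1) × 16.41 = 16.41 mol
V(CO) = nRT/P = 16.41 × 0.08206 × 824.15 / 27.6 = 40.21 L

40.2 L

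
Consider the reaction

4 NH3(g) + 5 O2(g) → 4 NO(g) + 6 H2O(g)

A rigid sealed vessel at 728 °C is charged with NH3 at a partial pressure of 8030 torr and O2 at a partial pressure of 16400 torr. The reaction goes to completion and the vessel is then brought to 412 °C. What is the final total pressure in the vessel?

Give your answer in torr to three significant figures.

18100 torr

With V and T fixed, P_i ∝ n_i, so the mole ratios apply directly to partial pressures at 728 °C.
P(O2) required for 8030 torr of NH3 = (5/4) × 8030 = 10040 torr; available 16400 torr, so NH3 is limiting.
P(O2) remaining = 16400 − (5/4) × 8030 = 6362 torr
P(gaseous products) = (4+6)/4 × 8030 = 20080 torr
P_total at 728 °C = 6362 + 20080 = 26440 torr
Scaling to 412 °C: P = 26440 × 685.15/1001.15 = 18090 torr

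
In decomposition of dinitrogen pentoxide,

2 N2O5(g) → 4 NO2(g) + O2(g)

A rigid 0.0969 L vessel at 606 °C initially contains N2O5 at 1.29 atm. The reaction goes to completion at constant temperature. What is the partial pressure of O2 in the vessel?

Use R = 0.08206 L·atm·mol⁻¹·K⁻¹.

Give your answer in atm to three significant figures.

0.645 atm

n(N2O5)₀ = PV/RT = (1.29 × 0.0969) / (0.08206 × 879.15) = 0.001733 mol
n(O2) = (1/2) × 0.001733 = 0.0008665 mol
P(O2) = nRT/V = 0.0008665 × 0.08206 × 879.15 / 0.0969 = 0.6451 atm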